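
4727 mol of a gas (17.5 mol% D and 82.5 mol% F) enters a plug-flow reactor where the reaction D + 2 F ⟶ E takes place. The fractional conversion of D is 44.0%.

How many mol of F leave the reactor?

3170 mol

D reacted = 0.44 × 827.2 = 364 mol; ν_D = −1, so ξ = 364/1 = 364 mol.
Outlet amounts (n = n₀ + ν ξ):
  D: 827.2 − 1(364) = 463.2
  F: 3900 − 2(364) = 3172
  E: 0 + 1(364) = 364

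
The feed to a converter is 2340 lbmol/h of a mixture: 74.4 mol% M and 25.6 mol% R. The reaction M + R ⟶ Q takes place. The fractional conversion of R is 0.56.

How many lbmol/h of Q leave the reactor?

R reacted = 0.56 × 599 = 335.5 lbmol/h; ν_R = −1, so ξ = 335.5/1 = 335.5 lbmol/h.
Outlet amounts (n = n₀ + ν ξ):
  M: 1741 − 1(335.5) = 1405
  R: 599 − 1(335.5) = 263.6
  Q: 0 + 1(335.5) = 335.5

335 lbmol/h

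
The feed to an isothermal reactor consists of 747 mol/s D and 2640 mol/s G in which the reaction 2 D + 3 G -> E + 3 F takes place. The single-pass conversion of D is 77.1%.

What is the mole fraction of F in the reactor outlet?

D reacted = 0.771 × 747 = 575.9 mol/s; ν_D = −2, so ξ = 575.9/2 = 288 mol/s.
Outlet amounts (n = n₀ + ν ξ):
  D: 747 − 2(288) = 171.1
  G: 2640 − 3(288) = 1776
  E: 0 + 1(288) = 288
  F: 0 + 3(288) = 863.9
Total out = 3099 mol/s; y_F = 863.9 / 3099 = 0.2788.

0.279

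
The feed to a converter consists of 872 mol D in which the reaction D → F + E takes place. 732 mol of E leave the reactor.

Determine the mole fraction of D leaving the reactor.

0.0873

For E: n = n₀ + 1ξ → 732 = 0 + 1ξ, giving ξ = 732 mol.
Outlet amounts (n = n₀ + ν ξ):
  D: 872 − 1(732) = 140
  F: 0 + 1(732) = 732
  E: 0 + 1(732) = 732
Total out = 1604 mol; y_D = 140 / 1604 = 0.08728.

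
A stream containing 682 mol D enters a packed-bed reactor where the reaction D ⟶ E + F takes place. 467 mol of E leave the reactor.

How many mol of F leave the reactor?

For E: n = n₀ + 1ξ → 467 = 0 + 1ξ, giving ξ = 467 mol.
Outlet amounts (n = n₀ + ν ξ):
  D: 682 − 1(467) = 215
  E: 0 + 1(467) = 467
  F: 0 + 1(467) = 467

467 mol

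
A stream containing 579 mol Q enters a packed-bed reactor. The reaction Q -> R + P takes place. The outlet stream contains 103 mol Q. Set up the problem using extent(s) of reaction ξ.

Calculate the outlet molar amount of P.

For Q: n = n₀ − 1ξ → 103 = 579 − 1ξ, giving ξ = 476 mol.
Outlet amounts (n = n₀ + ν ξ):
  Q: 579 − 1(476) = 103
  R: 0 + 1(476) = 476
  P: 0 + 1(476) = 476

476 mol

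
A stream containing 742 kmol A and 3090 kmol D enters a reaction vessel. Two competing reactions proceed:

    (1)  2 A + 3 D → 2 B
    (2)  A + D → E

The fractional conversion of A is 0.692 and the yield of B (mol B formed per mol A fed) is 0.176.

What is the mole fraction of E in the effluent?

Yield of B: 2ξ₁ / 742 = 0.176 → ξ₁ = 65.3 kmol.
Conversion of A: 2ξ₁ + 1ξ₂ = 0.692 × 742 = 513.5 → ξ₂ = 382.9 kmol.
Outlet amounts (n = n₀ + Σ ν·ξ):
  A: 742 − 2(65.3) − 1(382.9) = 228.5
  D: 3090 − 3(65.3) − 1(382.9) = 2511
  B: 0 + 2(65.3) = 130.6
  E: 0 + 1(382.9) = 382.9
Total out = 3253 kmol; y_E = 382.9 / 3253 = 0.1177.

0.118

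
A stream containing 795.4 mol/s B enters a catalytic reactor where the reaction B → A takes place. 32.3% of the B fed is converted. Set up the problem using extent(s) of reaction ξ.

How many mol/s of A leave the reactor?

257 mol/s

B reacted = 0.323 × 795.4 = 256.9 mol/s; ν_B = −1, so ξ = 256.9/1 = 256.9 mol/s.
Outlet amounts (n = n₀ + ν ξ):
  B: 795.4 − 1(256.9) = 538.5
  A: 0 + 1(256.9) = 256.9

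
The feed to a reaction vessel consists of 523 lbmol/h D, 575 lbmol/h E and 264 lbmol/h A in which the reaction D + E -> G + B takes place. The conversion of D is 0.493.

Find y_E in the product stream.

0.233

D reacted = 0.493 × 523 = 257.8 lbmol/h; ν_D = −1, so ξ = 257.8/1 = 257.8 lbmol/h.
Outlet amounts (n = n₀ + ν ξ):
  D: 523 − 1(257.8) = 265.2
  E: 575 − 1(257.8) = 317.2
  G: 0 + 1(257.8) = 257.8
  B: 0 + 1(257.8) = 257.8
  A: 264 (inert)
Total out = 1362 lbmol/h; y_E = 317.2 / 1362 = 0.2329.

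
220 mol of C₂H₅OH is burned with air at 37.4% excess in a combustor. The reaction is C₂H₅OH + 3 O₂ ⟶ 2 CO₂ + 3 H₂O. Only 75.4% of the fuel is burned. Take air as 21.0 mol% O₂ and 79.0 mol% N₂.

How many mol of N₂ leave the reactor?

Stoichiometric O₂ = 3 × 220 = 660 mol; O₂ fed = 660 × 1.374 = 906.8 mol.
N₂ fed = 906.8 × 79/21 = 3411 mol.
Fuel reacted = 0.754 × 220 → ξ = 165.9 mol.
Outlet (n = n₀ + ν ξ):
  C₂H₅OH: 220 − 1(165.9) = 54.12
  O₂: 906.8 − 3(165.9) = 409.2
  N₂: 3411 (inert)
  CO₂: 0 + 2(165.9) = 331.8
  H₂O: 0 + 3(165.9) = 497.6

3410 mol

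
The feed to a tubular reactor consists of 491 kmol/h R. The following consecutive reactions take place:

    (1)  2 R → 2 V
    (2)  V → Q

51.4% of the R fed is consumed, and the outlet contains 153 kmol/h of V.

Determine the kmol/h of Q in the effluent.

Conversion of R: R consumed = 2ξ₁ = 0.514 × 491 → ξ₁ = 126.2 kmol/h.
V balance: n_V = 0 + 2ξ₁ − 1ξ₂ = 153 → ξ₂ = (2·126.2 − 153)/1 = 99.37 kmol/h.
Outlet amounts (n = n₀ + Σ ν·ξ):
  R: 491 − 2(126.2) = 238.6
  V: 0 + 2(126.2) − 1(99.37) = 153
  Q: 0 + 1(99.37) = 99.37

99.4 kmol/h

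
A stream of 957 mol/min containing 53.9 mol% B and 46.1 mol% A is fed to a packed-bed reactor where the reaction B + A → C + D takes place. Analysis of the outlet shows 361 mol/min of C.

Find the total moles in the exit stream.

957 mol/min

For C: n = n₀ + 1ξ → 361 = 0 + 1ξ, giving ξ = 361 mol/min.
Outlet amounts (n = n₀ + ν ξ):
  B: 515.8 − 1(361) = 154.8
  A: 441.2 − 1(361) = 80.18
  C: 0 + 1(361) = 361
  D: 0 + 1(361) = 361
Total out = 154.8 + 80.18 + 361 + 361 = 957 mol/min.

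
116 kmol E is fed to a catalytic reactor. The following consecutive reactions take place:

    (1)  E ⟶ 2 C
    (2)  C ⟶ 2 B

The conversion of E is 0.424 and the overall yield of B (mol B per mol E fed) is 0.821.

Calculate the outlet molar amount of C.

Conversion of E: E consumed = 1ξ₁ = 0.424 × 116 → ξ₁ = 49.18 kmol.
Yield of B: 2ξ₂ / 116 = 0.821 → ξ₂ = 47.62 kmol.
Outlet amounts (n = n₀ + Σ ν·ξ):
  E: 116 − 1(49.18) = 66.82
  C: 0 + 2(49.18) − 1(47.62) = 50.75
  B: 0 + 2(47.62) = 95.24

50.8 kmol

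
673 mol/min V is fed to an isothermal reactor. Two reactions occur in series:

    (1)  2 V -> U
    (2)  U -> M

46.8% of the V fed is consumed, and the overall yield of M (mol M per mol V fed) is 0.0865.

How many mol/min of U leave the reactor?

99.3 mol/min

Conversion of V: V consumed = 2ξ₁ = 0.468 × 673 → ξ₁ = 157.5 mol/min.
Yield of M: 1ξ₂ / 673 = 0.0865 → ξ₂ = 58.21 mol/min.
Outlet amounts (n = n₀ + Σ ν·ξ):
  V: 673 − 2(157.5) = 358
  U: 0 + 1(157.5) − 1(58.21) = 99.27
  M: 0 + 1(58.21) = 58.21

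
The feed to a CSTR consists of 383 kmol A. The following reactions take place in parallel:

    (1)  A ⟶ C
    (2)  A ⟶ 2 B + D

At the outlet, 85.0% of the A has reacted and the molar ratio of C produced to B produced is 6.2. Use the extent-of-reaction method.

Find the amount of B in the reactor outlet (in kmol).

48.6 kmol

Conversion of A: A consumed = 0.85 × 383 = 325.6 kmol = 1ξ₁ + 1ξ₂.
Selectivity: 1ξ₁ / (2ξ₂) = 6.2 → ξ₁ = 12.4 ξ₂.
Substitute: (1·12.4 + 1) ξ₂ = 325.6 → ξ₂ = 24.29 kmol, ξ₁ = 301.3 kmol.
Outlet amounts (n = n₀ + Σ ν·ξ):
  A: 383 − 1(301.3) − 1(24.29) = 57.45
  C: 0 + 1(301.3) = 301.3
  B: 0 + 2(24.29) = 48.59
  D: 0 + 1(24.29) = 24.29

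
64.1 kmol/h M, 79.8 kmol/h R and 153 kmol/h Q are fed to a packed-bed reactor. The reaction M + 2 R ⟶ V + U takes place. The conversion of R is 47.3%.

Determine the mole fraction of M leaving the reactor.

R reacted = 0.473 × 79.8 = 37.75 kmol/h; ν_R = −2, so ξ = 37.75/2 = 18.87 kmol/h.
Outlet amounts (n = n₀ + ν ξ):
  M: 64.1 − 1(18.87) = 45.23
  R: 79.8 − 2(18.87) = 42.05
  V: 0 + 1(18.87) = 18.87
  U: 0 + 1(18.87) = 18.87
  Q: 153 (inert)
Total out = 278 kmol/h; y_M = 45.23 / 278 = 0.1627.

0.163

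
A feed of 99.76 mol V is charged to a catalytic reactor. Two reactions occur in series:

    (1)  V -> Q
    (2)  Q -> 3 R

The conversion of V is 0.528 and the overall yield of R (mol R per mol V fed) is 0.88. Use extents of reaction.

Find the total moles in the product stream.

Conversion of V: V consumed = 1ξ₁ = 0.528 × 99.76 → ξ₁ = 52.67 mol.
Yield of R: 3ξ₂ / 99.76 = 0.88 → ξ₂ = 29.26 mol.
Outlet amounts (n = n₀ + Σ ν·ξ):
  V: 99.76 − 1(52.67) = 47.09
  Q: 0 + 1(52.67) − 1(29.26) = 23.41
  R: 0 + 3(29.26) = 87.79
Total out = 47.09 + 23.41 + 87.79 = 158.3 mol.

158 mol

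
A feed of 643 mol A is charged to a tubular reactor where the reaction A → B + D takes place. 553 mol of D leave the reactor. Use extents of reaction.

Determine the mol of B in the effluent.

For D: n = n₀ + 1ξ → 553 = 0 + 1ξ, giving ξ = 553 mol.
Outlet amounts (n = n₀ + ν ξ):
  A: 643 − 1(553) = 90
  B: 0 + 1(553) = 553
  D: 0 + 1(553) = 553

553 mol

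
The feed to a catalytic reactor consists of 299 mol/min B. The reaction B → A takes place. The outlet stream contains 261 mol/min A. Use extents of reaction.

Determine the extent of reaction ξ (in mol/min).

ξ = 261 mol/min

For A: n = n₀ + 1ξ → 261 = 0 + 1ξ, giving ξ = 261 mol/min.
Outlet amounts (n = n₀ + ν ξ):
  B: 299 − 1(261) = 38
  A: 0 + 1(261) = 261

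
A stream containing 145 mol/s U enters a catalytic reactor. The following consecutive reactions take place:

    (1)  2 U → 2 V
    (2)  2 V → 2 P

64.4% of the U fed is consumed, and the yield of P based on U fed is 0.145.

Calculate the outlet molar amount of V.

Conversion of U: U consumed = 2ξ₁ = 0.644 × 145 → ξ₁ = 46.69 mol/s.
Yield of P: 2ξ₂ / 145 = 0.145 → ξ₂ = 10.51 mol/s.
Outlet amounts (n = n₀ + Σ ν·ξ):
  U: 145 − 2(46.69) = 51.62
  V: 0 + 2(46.69) − 2(10.51) = 72.35
  P: 0 + 2(10.51) = 21.02

72.4 mol/s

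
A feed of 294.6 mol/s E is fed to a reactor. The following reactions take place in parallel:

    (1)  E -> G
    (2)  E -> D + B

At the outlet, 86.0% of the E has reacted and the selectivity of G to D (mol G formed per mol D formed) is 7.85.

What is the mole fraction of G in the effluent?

Conversion of E: E consumed = 0.86 × 294.6 = 253.4 mol/s = 1ξ₁ + 1ξ₂.
Selectivity: 1ξ₁ / (1ξ₂) = 7.85 → ξ₁ = 7.85 ξ₂.
Substitute: (1·7.85 + 1) ξ₂ = 253.4 → ξ₂ = 28.63 mol/s, ξ₁ = 224.7 mol/s.
Outlet amounts (n = n₀ + Σ ν·ξ):
  E: 294.6 − 1(224.7) − 1(28.63) = 41.24
  G: 0 + 1(224.7) = 224.7
  D: 0 + 1(28.63) = 28.63
  B: 0 + 1(28.63) = 28.63
Total out = 323.2 mol/s; y_G = 224.7 / 323.2 = 0.6953.

0.695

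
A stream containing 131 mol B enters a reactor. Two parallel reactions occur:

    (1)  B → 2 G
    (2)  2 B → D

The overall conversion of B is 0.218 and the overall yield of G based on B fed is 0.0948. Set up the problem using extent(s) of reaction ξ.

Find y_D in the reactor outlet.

Yield of G: 2ξ₁ / 131 = 0.0948 → ξ₁ = 6.209 mol.
Conversion of B: 1ξ₁ + 2ξ₂ = 0.218 × 131 = 28.56 → ξ₂ = 11.17 mol.
Outlet amounts (n = n₀ + Σ ν·ξ):
  B: 131 − 1(6.209) − 2(11.17) = 102.4
  G: 0 + 2(6.209) = 12.42
  D: 0 + 1(11.17) = 11.17
Total out = 126 mol; y_D = 11.17 / 126 = 0.08866.

0.0887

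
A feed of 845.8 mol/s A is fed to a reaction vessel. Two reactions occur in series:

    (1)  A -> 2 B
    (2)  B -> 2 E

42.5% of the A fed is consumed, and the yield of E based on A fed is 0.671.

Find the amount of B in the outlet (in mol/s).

Conversion of A: A consumed = 1ξ₁ = 0.425 × 845.8 → ξ₁ = 359.5 mol/s.
Yield of E: 2ξ₂ / 845.8 = 0.671 → ξ₂ = 283.8 mol/s.
Outlet amounts (n = n₀ + Σ ν·ξ):
  A: 845.8 − 1(359.5) = 486.3
  B: 0 + 2(359.5) − 1(283.8) = 435.2
  E: 0 + 2(283.8) = 567.5

435 mol/s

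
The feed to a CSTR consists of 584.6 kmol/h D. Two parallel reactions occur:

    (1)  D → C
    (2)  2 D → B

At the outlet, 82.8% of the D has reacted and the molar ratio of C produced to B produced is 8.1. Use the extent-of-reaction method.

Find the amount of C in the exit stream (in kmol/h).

Conversion of D: D consumed = 0.828 × 584.6 = 484 kmol/h = 1ξ₁ + 2ξ₂.
Selectivity: 1ξ₁ / (1ξ₂) = 8.1 → ξ₁ = 8.1 ξ₂.
Substitute: (1·8.1 + 2) ξ₂ = 484 → ξ₂ = 47.93 kmol/h, ξ₁ = 388.2 kmol/h.
Outlet amounts (n = n₀ + Σ ν·ξ):
  D: 584.6 − 1(388.2) − 2(47.93) = 100.6
  C: 0 + 1(388.2) = 388.2
  B: 0 + 1(47.93) = 47.93

388 kmol/h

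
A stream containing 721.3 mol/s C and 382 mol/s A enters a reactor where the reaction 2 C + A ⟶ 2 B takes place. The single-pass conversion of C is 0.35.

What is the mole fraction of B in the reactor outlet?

C reacted = 0.35 × 721.3 = 252.5 mol/s; ν_C = −2, so ξ = 252.5/2 = 126.2 mol/s.
Outlet amounts (n = n₀ + ν ξ):
  C: 721.3 − 2(126.2) = 468.8
  A: 382 − 1(126.2) = 255.8
  B: 0 + 2(126.2) = 252.5
Total out = 977.1 mol/s; y_B = 252.5 / 977.1 = 0.2584.

0.258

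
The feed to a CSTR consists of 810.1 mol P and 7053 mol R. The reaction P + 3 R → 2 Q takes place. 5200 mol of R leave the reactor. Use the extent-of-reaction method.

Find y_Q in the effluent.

0.186

For R: n = n₀ − 3ξ → 5200 = 7053 − 3ξ, giving ξ = 617.7 mol.
Outlet amounts (n = n₀ + ν ξ):
  P: 810.1 − 1(617.7) = 192.4
  R: 7053 − 3(617.7) = 5200
  Q: 0 + 2(617.7) = 1235
Total out = 6628 mol; y_Q = 1235 / 6628 = 0.1864.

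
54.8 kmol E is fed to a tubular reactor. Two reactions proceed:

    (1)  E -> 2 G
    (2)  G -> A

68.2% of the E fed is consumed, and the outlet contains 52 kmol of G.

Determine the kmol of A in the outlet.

Conversion of E: E consumed = 1ξ₁ = 0.682 × 54.8 → ξ₁ = 37.37 kmol.
G balance: n_G = 0 + 2ξ₁ − 1ξ₂ = 52 → ξ₂ = (2·37.37 − 52)/1 = 22.75 kmol.
Outlet amounts (n = n₀ + Σ ν·ξ):
  E: 54.8 − 1(37.37) = 17.43
  G: 0 + 2(37.37) − 1(22.75) = 52
  A: 0 + 1(22.75) = 22.75

22.7 kmol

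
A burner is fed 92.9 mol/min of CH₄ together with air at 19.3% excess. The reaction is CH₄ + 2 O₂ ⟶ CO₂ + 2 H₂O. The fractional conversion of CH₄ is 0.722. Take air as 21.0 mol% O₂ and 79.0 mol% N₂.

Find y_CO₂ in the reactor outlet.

0.0584

Stoichiometric O₂ = 2 × 92.9 = 185.8 mol/min; O₂ fed = 185.8 × 1.193 = 221.7 mol/min.
N₂ fed = 221.7 × 79/21 = 833.9 mol/min.
Fuel reacted = 0.722 × 92.9 → ξ = 67.07 mol/min.
Outlet (n = n₀ + ν ξ):
  CH₄: 92.9 − 1(67.07) = 25.83
  O₂: 221.7 − 2(67.07) = 87.51
  N₂: 833.9 (inert)
  CO₂: 0 + 1(67.07) = 67.07
  H₂O: 0 + 2(67.07) = 134.1
Total out = 1148 mol/min; y_CO₂ = 67.07 / 1148 = 0.05841.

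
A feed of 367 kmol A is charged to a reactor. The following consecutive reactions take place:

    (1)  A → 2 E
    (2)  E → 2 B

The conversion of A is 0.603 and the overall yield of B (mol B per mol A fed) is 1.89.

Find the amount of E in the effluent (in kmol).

Conversion of A: A consumed = 1ξ₁ = 0.603 × 367 → ξ₁ = 221.3 kmol.
Yield of B: 2ξ₂ / 367 = 1.89 → ξ₂ = 346.8 kmol.
Outlet amounts (n = n₀ + Σ ν·ξ):
  A: 367 − 1(221.3) = 145.7
  E: 0 + 2(221.3) − 1(346.8) = 95.79
  B: 0 + 2(346.8) = 693.6

95.8 kmol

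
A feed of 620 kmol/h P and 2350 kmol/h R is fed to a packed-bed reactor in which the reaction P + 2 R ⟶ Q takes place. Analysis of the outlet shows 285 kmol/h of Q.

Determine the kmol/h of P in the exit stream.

For Q: n = n₀ + 1ξ → 285 = 0 + 1ξ, giving ξ = 285 kmol/h.
Outlet amounts (n = n₀ + ν ξ):
  P: 620 − 1(285) = 335
  R: 2350 − 2(285) = 1780
  Q: 0 + 1(285) = 285

335 kmol/h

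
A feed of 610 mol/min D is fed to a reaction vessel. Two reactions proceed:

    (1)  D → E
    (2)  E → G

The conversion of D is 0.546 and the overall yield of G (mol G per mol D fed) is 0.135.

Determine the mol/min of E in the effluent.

Conversion of D: D consumed = 1ξ₁ = 0.546 × 610 → ξ₁ = 333.1 mol/min.
Yield of G: 1ξ₂ / 610 = 0.135 → ξ₂ = 82.35 mol/min.
Outlet amounts (n = n₀ + Σ ν·ξ):
  D: 610 − 1(333.1) = 276.9
  E: 0 + 1(333.1) − 1(82.35) = 250.7
  G: 0 + 1(82.35) = 82.35

251 mol/min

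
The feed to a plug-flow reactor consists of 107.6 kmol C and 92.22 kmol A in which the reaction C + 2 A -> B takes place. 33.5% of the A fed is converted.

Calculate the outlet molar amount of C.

A reacted = 0.335 × 92.22 = 30.89 kmol; ν_A = −2, so ξ = 30.89/2 = 15.45 kmol.
Outlet amounts (n = n₀ + ν ξ):
  C: 107.6 − 1(15.45) = 92.15
  A: 92.22 − 2(15.45) = 61.33
  B: 0 + 1(15.45) = 15.45

92.2 kmol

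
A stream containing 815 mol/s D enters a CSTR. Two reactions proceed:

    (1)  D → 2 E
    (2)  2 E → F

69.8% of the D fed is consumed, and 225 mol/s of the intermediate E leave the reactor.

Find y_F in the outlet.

Conversion of D: D consumed = 1ξ₁ = 0.698 × 815 → ξ₁ = 568.9 mol/s.
E balance: n_E = 0 + 2ξ₁ − 2ξ₂ = 225 → ξ₂ = (2·568.9 − 225)/2 = 456.4 mol/s.
Outlet amounts (n = n₀ + Σ ν·ξ):
  D: 815 − 1(568.9) = 246.1
  E: 0 + 2(568.9) − 2(456.4) = 225
  F: 0 + 1(456.4) = 456.4
Total out = 927.5 mol/s; y_F = 456.4 / 927.5 = 0.492.

0.492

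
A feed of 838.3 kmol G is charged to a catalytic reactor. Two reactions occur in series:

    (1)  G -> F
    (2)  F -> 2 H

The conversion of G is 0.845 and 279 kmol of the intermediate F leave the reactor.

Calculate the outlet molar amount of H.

Conversion of G: G consumed = 1ξ₁ = 0.845 × 838.3 → ξ₁ = 708.4 kmol.
F balance: n_F = 0 + 1ξ₁ − 1ξ₂ = 279 → ξ₂ = (1·708.4 − 279)/1 = 429.4 kmol.
Outlet amounts (n = n₀ + Σ ν·ξ):
  G: 838.3 − 1(708.4) = 129.9
  F: 0 + 1(708.4) − 1(429.4) = 279
  H: 0 + 2(429.4) = 858.7

859 kmol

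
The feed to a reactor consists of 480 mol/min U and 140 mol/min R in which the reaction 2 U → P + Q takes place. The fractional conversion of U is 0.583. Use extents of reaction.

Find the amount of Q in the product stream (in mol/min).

140 mol/min

U reacted = 0.583 × 480 = 279.8 mol/min; ν_U = −2, so ξ = 279.8/2 = 139.9 mol/min.
Outlet amounts (n = n₀ + ν ξ):
  U: 480 − 2(139.9) = 200.2
  P: 0 + 1(139.9) = 139.9
  Q: 0 + 1(139.9) = 139.9
  R: 140 (inert)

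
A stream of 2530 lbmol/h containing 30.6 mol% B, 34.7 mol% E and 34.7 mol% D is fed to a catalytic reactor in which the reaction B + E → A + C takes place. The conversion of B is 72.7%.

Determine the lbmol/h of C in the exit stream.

563 lbmol/h

B reacted = 0.727 × 774.2 = 562.8 lbmol/h; ν_B = −1, so ξ = 562.8/1 = 562.8 lbmol/h.
Outlet amounts (n = n₀ + ν ξ):
  B: 774.2 − 1(562.8) = 211.4
  E: 877.9 − 1(562.8) = 315.1
  A: 0 + 1(562.8) = 562.8
  C: 0 + 1(562.8) = 562.8
  D: 877.9 (inert)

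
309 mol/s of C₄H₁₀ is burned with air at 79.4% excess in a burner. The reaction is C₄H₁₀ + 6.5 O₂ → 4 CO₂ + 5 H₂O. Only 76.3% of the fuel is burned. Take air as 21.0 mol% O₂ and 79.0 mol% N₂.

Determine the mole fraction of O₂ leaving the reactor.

Stoichiometric O₂ = 6.5 × 309 = 2008 mol/s; O₂ fed = 2008 × 1.794 = 3603 mol/s.
N₂ fed = 3603 × 79/21 = 13560 mol/s.
Fuel reacted = 0.763 × 309 → ξ = 235.8 mol/s.
Outlet (n = n₀ + ν ξ):
  C₄H₁₀: 309 − 1(235.8) = 73.23
  O₂: 3603 − 6.5(235.8) = 2071
  N₂: 13560 (inert)
  CO₂: 0 + 4(235.8) = 943.1
  H₂O: 0 + 5(235.8) = 1179
Total out = 17820 mol/s; y_O₂ = 2071 / 17820 = 0.1162.

0.116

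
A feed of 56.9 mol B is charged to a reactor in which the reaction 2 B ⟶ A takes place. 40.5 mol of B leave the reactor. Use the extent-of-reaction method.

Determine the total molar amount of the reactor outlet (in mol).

For B: n = n₀ − 2ξ → 40.5 = 56.9 − 2ξ, giving ξ = 8.2 mol.
Outlet amounts (n = n₀ + ν ξ):
  B: 56.9 − 2(8.2) = 40.5
  A: 0 + 1(8.2) = 8.2
Total out = 40.5 + 8.2 = 48.7 mol.

48.7 mol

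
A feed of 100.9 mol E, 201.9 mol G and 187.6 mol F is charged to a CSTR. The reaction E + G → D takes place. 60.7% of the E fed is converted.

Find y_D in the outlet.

E reacted = 0.607 × 100.9 = 61.25 mol; ν_E = −1, so ξ = 61.25/1 = 61.25 mol.
Outlet amounts (n = n₀ + ν ξ):
  E: 100.9 − 1(61.25) = 39.65
  G: 201.9 − 1(61.25) = 140.7
  D: 0 + 1(61.25) = 61.25
  F: 187.6 (inert)
Total out = 429.2 mol; y_D = 61.25 / 429.2 = 0.1427.

0.143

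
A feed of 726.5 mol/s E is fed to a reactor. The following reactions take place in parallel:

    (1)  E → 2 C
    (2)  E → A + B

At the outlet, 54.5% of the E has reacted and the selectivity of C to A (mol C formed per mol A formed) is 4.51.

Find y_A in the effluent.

0.108

Conversion of E: E consumed = 0.545 × 726.5 = 395.9 mol/s = 1ξ₁ + 1ξ₂.
Selectivity: 2ξ₁ / (1ξ₂) = 4.51 → ξ₁ = 2.255 ξ₂.
Substitute: (1·2.255 + 1) ξ₂ = 395.9 → ξ₂ = 121.6 mol/s, ξ₁ = 274.3 mol/s.
Outlet amounts (n = n₀ + Σ ν·ξ):
  E: 726.5 − 1(274.3) − 1(121.6) = 330.6
  C: 0 + 2(274.3) = 548.6
  A: 0 + 1(121.6) = 121.6
  B: 0 + 1(121.6) = 121.6
Total out = 1122 mol/s; y_A = 121.6 / 1122 = 0.1084.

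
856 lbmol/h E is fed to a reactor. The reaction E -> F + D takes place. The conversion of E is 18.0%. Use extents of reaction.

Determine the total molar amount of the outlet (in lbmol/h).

1010 lbmol/h

E reacted = 0.18 × 856 = 154.1 lbmol/h; ν_E = −1, so ξ = 154.1/1 = 154.1 lbmol/h.
Outlet amounts (n = n₀ + ν ξ):
  E: 856 − 1(154.1) = 701.9
  F: 0 + 1(154.1) = 154.1
  D: 0 + 1(154.1) = 154.1
Total out = 701.9 + 154.1 + 154.1 = 1010 lbmol/h.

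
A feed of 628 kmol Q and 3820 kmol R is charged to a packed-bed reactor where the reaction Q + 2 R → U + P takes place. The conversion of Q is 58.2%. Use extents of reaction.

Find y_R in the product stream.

0.757

Q reacted = 0.582 × 628 = 365.5 kmol; ν_Q = −1, so ξ = 365.5/1 = 365.5 kmol.
Outlet amounts (n = n₀ + ν ξ):
  Q: 628 − 1(365.5) = 262.5
  R: 3820 − 2(365.5) = 3089
  U: 0 + 1(365.5) = 365.5
  P: 0 + 1(365.5) = 365.5
Total out = 4083 kmol; y_R = 3089 / 4083 = 0.7566.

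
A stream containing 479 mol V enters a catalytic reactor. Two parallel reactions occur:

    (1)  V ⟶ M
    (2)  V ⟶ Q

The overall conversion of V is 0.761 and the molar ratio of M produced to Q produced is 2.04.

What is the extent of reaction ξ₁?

ξ₁ = 245 mol

Conversion of V: V consumed = 0.761 × 479 = 364.5 mol = 1ξ₁ + 1ξ₂.
Selectivity: 1ξ₁ / (1ξ₂) = 2.04 → ξ₁ = 2.04 ξ₂.
Substitute: (1·2.04 + 1) ξ₂ = 364.5 → ξ₂ = 119.9 mol, ξ₁ = 244.6 mol.
Outlet amounts (n = n₀ + Σ ν·ξ):
  V: 479 − 1(244.6) − 1(119.9) = 114.5
  M: 0 + 1(244.6) = 244.6
  Q: 0 + 1(119.9) = 119.9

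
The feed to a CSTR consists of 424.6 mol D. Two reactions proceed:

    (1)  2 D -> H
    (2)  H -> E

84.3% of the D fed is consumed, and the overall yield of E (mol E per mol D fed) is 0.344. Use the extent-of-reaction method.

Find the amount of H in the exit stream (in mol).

Conversion of D: D consumed = 2ξ₁ = 0.843 × 424.6 → ξ₁ = 179 mol.
Yield of E: 1ξ₂ / 424.6 = 0.344 → ξ₂ = 146.1 mol.
Outlet amounts (n = n₀ + Σ ν·ξ):
  D: 424.6 − 2(179) = 66.66
  H: 0 + 1(179) − 1(146.1) = 32.91
  E: 0 + 1(146.1) = 146.1

32.9 mol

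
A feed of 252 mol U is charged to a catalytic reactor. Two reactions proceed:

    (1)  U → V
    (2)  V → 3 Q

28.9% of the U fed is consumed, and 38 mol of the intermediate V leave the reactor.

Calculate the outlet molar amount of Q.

Conversion of U: U consumed = 1ξ₁ = 0.289 × 252 → ξ₁ = 72.83 mol.
V balance: n_V = 0 + 1ξ₁ − 1ξ₂ = 38 → ξ₂ = (1·72.83 − 38)/1 = 34.83 mol.
Outlet amounts (n = n₀ + Σ ν·ξ):
  U: 252 − 1(72.83) = 179.2
  V: 0 + 1(72.83) − 1(34.83) = 38
  Q: 0 + 3(34.83) = 104.5

104 mol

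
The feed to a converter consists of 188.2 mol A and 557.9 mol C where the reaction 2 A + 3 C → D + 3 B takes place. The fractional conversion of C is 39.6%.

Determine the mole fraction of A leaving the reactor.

0.0608

C reacted = 0.396 × 557.9 = 220.9 mol; ν_C = −3, so ξ = 220.9/3 = 73.64 mol.
Outlet amounts (n = n₀ + ν ξ):
  A: 188.2 − 2(73.64) = 40.91
  C: 557.9 − 3(73.64) = 337
  D: 0 + 1(73.64) = 73.64
  B: 0 + 3(73.64) = 220.9
Total out = 672.5 mol; y_A = 40.91 / 672.5 = 0.06084.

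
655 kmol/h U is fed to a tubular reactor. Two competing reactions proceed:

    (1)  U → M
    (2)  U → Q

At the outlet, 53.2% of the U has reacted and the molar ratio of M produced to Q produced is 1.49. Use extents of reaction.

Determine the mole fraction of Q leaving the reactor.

Conversion of U: U consumed = 0.532 × 655 = 348.5 kmol/h = 1ξ₁ + 1ξ₂.
Selectivity: 1ξ₁ / (1ξ₂) = 1.49 → ξ₁ = 1.49 ξ₂.
Substitute: (1·1.49 + 1) ξ₂ = 348.5 → ξ₂ = 139.9 kmol/h, ξ₁ = 208.5 kmol/h.
Outlet amounts (n = n₀ + Σ ν·ξ):
  U: 655 − 1(208.5) − 1(139.9) = 306.5
  M: 0 + 1(208.5) = 208.5
  Q: 0 + 1(139.9) = 139.9
Total out = 655 kmol/h; y_Q = 139.9 / 655 = 0.2137.

0.214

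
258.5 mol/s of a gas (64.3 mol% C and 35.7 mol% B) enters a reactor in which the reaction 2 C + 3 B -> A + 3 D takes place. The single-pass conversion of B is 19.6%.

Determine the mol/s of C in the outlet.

154 mol/s

B reacted = 0.196 × 92.28 = 18.09 mol/s; ν_B = −3, so ξ = 18.09/3 = 6.029 mol/s.
Outlet amounts (n = n₀ + ν ξ):
  C: 166.2 − 2(6.029) = 154.2
  B: 92.28 − 3(6.029) = 74.2
  A: 0 + 1(6.029) = 6.029
  D: 0 + 3(6.029) = 18.09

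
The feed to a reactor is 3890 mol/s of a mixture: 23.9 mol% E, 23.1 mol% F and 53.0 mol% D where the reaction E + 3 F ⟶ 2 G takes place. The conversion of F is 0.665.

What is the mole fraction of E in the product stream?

F reacted = 0.665 × 898.6 = 597.6 mol/s; ν_F = −3, so ξ = 597.6/3 = 199.2 mol/s.
Outlet amounts (n = n₀ + ν ξ):
  E: 929.7 − 1(199.2) = 730.5
  F: 898.6 − 3(199.2) = 301
  G: 0 + 2(199.2) = 398.4
  D: 2062 (inert)
Total out = 3492 mol/s; y_E = 730.5 / 3492 = 0.2092.

0.209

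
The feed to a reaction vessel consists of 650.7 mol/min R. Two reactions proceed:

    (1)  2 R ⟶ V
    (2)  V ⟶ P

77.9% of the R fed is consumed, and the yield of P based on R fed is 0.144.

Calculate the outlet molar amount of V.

160 mol/min

Conversion of R: R consumed = 2ξ₁ = 0.779 × 650.7 → ξ₁ = 253.4 mol/min.
Yield of P: 1ξ₂ / 650.7 = 0.144 → ξ₂ = 93.7 mol/min.
Outlet amounts (n = n₀ + Σ ν·ξ):
  R: 650.7 − 2(253.4) = 143.8
  V: 0 + 1(253.4) − 1(93.7) = 159.7
  P: 0 + 1(93.7) = 93.7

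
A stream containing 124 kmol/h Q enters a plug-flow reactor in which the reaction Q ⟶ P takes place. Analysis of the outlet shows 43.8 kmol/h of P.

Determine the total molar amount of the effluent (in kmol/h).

For P: n = n₀ + 1ξ → 43.8 = 0 + 1ξ, giving ξ = 43.8 kmol/h.
Outlet amounts (n = n₀ + ν ξ):
  Q: 124 − 1(43.8) = 80.2
  P: 0 + 1(43.8) = 43.8
Total out = 80.2 + 43.8 = 124 kmol/h.

124 kmol/h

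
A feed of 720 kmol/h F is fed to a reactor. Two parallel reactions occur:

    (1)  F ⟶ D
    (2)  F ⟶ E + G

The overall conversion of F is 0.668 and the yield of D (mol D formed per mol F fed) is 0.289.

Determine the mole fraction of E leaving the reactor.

0.275

Yield of D: 1ξ₁ / 720 = 0.289 → ξ₁ = 208.1 kmol/h.
Conversion of F: 1ξ₁ + 1ξ₂ = 0.668 × 720 = 481 → ξ₂ = 272.9 kmol/h.
Outlet amounts (n = n₀ + Σ ν·ξ):
  F: 720 − 1(208.1) − 1(272.9) = 239
  D: 0 + 1(208.1) = 208.1
  E: 0 + 1(272.9) = 272.9
  G: 0 + 1(272.9) = 272.9
Total out = 992.9 kmol/h; y_E = 272.9 / 992.9 = 0.2748.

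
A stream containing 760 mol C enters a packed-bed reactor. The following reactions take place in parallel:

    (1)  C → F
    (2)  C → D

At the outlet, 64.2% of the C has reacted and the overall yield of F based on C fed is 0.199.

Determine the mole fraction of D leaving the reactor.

0.443

Yield of F: 1ξ₁ / 760 = 0.199 → ξ₁ = 151.2 mol.
Conversion of C: 1ξ₁ + 1ξ₂ = 0.642 × 760 = 487.9 → ξ₂ = 336.7 mol.
Outlet amounts (n = n₀ + Σ ν·ξ):
  C: 760 − 1(151.2) − 1(336.7) = 272.1
  F: 0 + 1(151.2) = 151.2
  D: 0 + 1(336.7) = 336.7
Total out = 760 mol; y_D = 336.7 / 760 = 0.443.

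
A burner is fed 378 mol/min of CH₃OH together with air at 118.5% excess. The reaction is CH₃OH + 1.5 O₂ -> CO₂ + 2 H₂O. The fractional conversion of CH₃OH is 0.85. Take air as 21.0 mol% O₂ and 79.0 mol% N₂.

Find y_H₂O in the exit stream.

0.0998

Stoichiometric O₂ = 1.5 × 378 = 567 mol/min; O₂ fed = 567 × 2.185 = 1239 mol/min.
N₂ fed = 1239 × 79/21 = 4661 mol/min.
Fuel reacted = 0.85 × 378 → ξ = 321.3 mol/min.
Outlet (n = n₀ + ν ξ):
  CH₃OH: 378 − 1(321.3) = 56.7
  O₂: 1239 − 1.5(321.3) = 756.9
  N₂: 4661 (inert)
  CO₂: 0 + 1(321.3) = 321.3
  H₂O: 0 + 2(321.3) = 642.6
Total out = 6438 mol/min; y_H₂O = 642.6 / 6438 = 0.09981.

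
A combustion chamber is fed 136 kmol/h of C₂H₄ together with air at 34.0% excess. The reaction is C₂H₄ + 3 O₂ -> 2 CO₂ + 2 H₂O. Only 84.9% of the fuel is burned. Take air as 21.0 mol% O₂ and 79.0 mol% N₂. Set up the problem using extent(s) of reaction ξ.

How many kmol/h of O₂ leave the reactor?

200 kmol/h

Stoichiometric O₂ = 3 × 136 = 408 kmol/h; O₂ fed = 408 × 1.340 = 546.7 kmol/h.
N₂ fed = 546.7 × 79/21 = 2057 kmol/h.
Fuel reacted = 0.849 × 136 → ξ = 115.5 kmol/h.
Outlet (n = n₀ + ν ξ):
  C₂H₄: 136 − 1(115.5) = 20.54
  O₂: 546.7 − 3(115.5) = 200.3
  N₂: 2057 (inert)
  CO₂: 0 + 2(115.5) = 230.9
  H₂O: 0 + 2(115.5) = 230.9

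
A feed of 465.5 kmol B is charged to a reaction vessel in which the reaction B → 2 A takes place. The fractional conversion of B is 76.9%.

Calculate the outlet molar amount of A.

716 kmol

B reacted = 0.769 × 465.5 = 358 kmol; ν_B = −1, so ξ = 358/1 = 358 kmol.
Outlet amounts (n = n₀ + ν ξ):
  B: 465.5 − 1(358) = 107.5
  A: 0 + 2(358) = 715.9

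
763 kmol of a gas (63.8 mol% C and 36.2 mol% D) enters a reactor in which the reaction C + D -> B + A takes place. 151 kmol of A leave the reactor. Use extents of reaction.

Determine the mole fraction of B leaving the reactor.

For A: n = n₀ + 1ξ → 151 = 0 + 1ξ, giving ξ = 151 kmol.
Outlet amounts (n = n₀ + ν ξ):
  C: 486.8 − 1(151) = 335.8
  D: 276.2 − 1(151) = 125.2
  B: 0 + 1(151) = 151
  A: 0 + 1(151) = 151
Total out = 763 kmol; y_B = 151 / 763 = 0.1979.

0.198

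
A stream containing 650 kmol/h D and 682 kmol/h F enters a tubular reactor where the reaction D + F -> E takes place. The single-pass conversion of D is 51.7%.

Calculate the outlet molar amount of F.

346 kmol/h

D reacted = 0.517 × 650 = 336.1 kmol/h; ν_D = −1, so ξ = 336.1/1 = 336.1 kmol/h.
Outlet amounts (n = n₀ + ν ξ):
  D: 650 − 1(336.1) = 313.9
  F: 682 − 1(336.1) = 345.9
  E: 0 + 1(336.1) = 336.1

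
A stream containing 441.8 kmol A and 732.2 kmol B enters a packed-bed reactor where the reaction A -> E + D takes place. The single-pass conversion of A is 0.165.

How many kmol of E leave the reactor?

A reacted = 0.165 × 441.8 = 72.9 kmol; ν_A = −1, so ξ = 72.9/1 = 72.9 kmol.
Outlet amounts (n = n₀ + ν ξ):
  A: 441.8 − 1(72.9) = 368.9
  E: 0 + 1(72.9) = 72.9
  D: 0 + 1(72.9) = 72.9
  B: 732.2 (inert)

72.9 kmol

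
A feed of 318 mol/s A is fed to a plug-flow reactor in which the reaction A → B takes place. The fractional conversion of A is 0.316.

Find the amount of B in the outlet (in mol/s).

100 mol/s

A reacted = 0.316 × 318 = 100.5 mol/s; ν_A = −1, so ξ = 100.5/1 = 100.5 mol/s.
Outlet amounts (n = n₀ + ν ξ):
  A: 318 − 1(100.5) = 217.5
  B: 0 + 1(100.5) = 100.5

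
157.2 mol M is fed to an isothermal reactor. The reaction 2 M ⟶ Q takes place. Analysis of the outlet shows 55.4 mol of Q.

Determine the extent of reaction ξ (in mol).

For Q: n = n₀ + 1ξ → 55.4 = 0 + 1ξ, giving ξ = 55.4 mol.
Outlet amounts (n = n₀ + ν ξ):
  M: 157.2 − 2(55.4) = 46.4
  Q: 0 + 1(55.4) = 55.4

ξ = 55.4 mol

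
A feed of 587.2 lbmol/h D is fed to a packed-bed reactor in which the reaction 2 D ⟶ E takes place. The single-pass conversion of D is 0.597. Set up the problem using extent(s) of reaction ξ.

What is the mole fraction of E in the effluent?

D reacted = 0.597 × 587.2 = 350.6 lbmol/h; ν_D = −2, so ξ = 350.6/2 = 175.3 lbmol/h.
Outlet amounts (n = n₀ + ν ξ):
  D: 587.2 − 2(175.3) = 236.6
  E: 0 + 1(175.3) = 175.3
Total out = 411.9 lbmol/h; y_E = 175.3 / 411.9 = 0.4255.

0.426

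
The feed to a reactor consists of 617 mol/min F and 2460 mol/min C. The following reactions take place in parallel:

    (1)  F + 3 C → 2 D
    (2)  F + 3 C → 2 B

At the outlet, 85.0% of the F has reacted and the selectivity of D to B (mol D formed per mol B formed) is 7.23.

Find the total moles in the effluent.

Conversion of F: F consumed = 0.85 × 617 = 524.4 mol/min = 1ξ₁ + 1ξ₂.
Selectivity: 2ξ₁ / (2ξ₂) = 7.23 → ξ₁ = 7.23 ξ₂.
Substitute: (1·7.23 + 1) ξ₂ = 524.4 → ξ₂ = 63.72 mol/min, ξ₁ = 460.7 mol/min.
Outlet amounts (n = n₀ + Σ ν·ξ):
  F: 617 − 1(460.7) − 1(63.72) = 92.55
  C: 2460 − 3(460.7) − 3(63.72) = 886.7
  D: 0 + 2(460.7) = 921.5
  B: 0 + 2(63.72) = 127.4
Total out = 92.55 + 886.7 + 921.5 + 127.4 = 2028 mol/min.

2030 mol/min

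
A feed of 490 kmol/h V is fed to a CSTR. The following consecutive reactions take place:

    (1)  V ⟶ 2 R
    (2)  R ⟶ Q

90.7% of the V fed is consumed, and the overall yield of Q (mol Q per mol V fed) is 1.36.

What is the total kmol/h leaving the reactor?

934 kmol/h

Conversion of V: V consumed = 1ξ₁ = 0.907 × 490 → ξ₁ = 444.4 kmol/h.
Yield of Q: 1ξ₂ / 490 = 1.36 → ξ₂ = 666.4 kmol/h.
Outlet amounts (n = n₀ + Σ ν·ξ):
  V: 490 − 1(444.4) = 45.57
  R: 0 + 2(444.4) − 1(666.4) = 222.5
  Q: 0 + 1(666.4) = 666.4
Total out = 45.57 + 222.5 + 666.4 = 934.4 kmol/h.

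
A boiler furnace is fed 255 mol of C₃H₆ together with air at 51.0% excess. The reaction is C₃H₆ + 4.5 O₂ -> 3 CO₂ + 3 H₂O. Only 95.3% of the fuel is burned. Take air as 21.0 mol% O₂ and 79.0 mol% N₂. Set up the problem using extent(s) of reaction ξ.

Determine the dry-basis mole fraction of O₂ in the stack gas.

Stoichiometric O₂ = 4.5 × 255 = 1148 mol; O₂ fed = 1148 × 1.510 = 1733 mol.
N₂ fed = 1733 × 79/21 = 6518 mol.
Fuel reacted = 0.953 × 255 → ξ = 243 mol.
Outlet (n = n₀ + ν ξ):
  C₃H₆: 255 − 1(243) = 11.99
  O₂: 1733 − 4.5(243) = 639.2
  N₂: 6518 (inert)
  CO₂: 0 + 3(243) = 729
  H₂O: 0 + 3(243) = 729
Dry total = 7899 mol; y_O₂ (dry) = 639.2 / 7899 = 0.08092.

0.0809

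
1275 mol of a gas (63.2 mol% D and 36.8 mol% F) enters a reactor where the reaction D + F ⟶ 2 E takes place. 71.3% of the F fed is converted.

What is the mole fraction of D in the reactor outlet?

F reacted = 0.713 × 469.2 = 334.5 mol; ν_F = −1, so ξ = 334.5/1 = 334.5 mol.
Outlet amounts (n = n₀ + ν ξ):
  D: 805.8 − 1(334.5) = 471.3
  F: 469.2 − 1(334.5) = 134.7
  E: 0 + 2(334.5) = 669.1
Total out = 1275 mol; y_D = 471.3 / 1275 = 0.3696.

0.37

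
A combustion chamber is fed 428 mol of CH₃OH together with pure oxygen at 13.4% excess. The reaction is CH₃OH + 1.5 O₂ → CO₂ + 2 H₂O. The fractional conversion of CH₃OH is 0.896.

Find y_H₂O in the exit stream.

0.569

Stoichiometric O₂ = 1.5 × 428 = 642 mol; O₂ fed = 642 × 1.134 = 728 mol.
Fuel reacted = 0.896 × 428 → ξ = 383.5 mol.
Outlet (n = n₀ + ν ξ):
  CH₃OH: 428 − 1(383.5) = 44.51
  O₂: 728 − 1.5(383.5) = 152.8
  CO₂: 0 + 1(383.5) = 383.5
  H₂O: 0 + 2(383.5) = 767
Total out = 1348 mol; y_H₂O = 767 / 1348 = 0.5691.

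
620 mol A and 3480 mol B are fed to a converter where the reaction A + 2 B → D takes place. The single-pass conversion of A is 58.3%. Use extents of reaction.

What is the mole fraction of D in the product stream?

A reacted = 0.583 × 620 = 361.5 mol; ν_A = −1, so ξ = 361.5/1 = 361.5 mol.
Outlet amounts (n = n₀ + ν ξ):
  A: 620 − 1(361.5) = 258.5
  B: 3480 − 2(361.5) = 2757
  D: 0 + 1(361.5) = 361.5
Total out = 3377 mol; y_D = 361.5 / 3377 = 0.107.

0.107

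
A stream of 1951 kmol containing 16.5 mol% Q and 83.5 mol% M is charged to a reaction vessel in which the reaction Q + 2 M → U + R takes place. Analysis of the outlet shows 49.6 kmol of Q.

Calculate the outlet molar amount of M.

1080 kmol

For Q: n = n₀ − 1ξ → 49.6 = 321.9 − 1ξ, giving ξ = 272.3 kmol.
Outlet amounts (n = n₀ + ν ξ):
  Q: 321.9 − 1(272.3) = 49.6
  M: 1629 − 2(272.3) = 1084
  U: 0 + 1(272.3) = 272.3
  R: 0 + 1(272.3) = 272.3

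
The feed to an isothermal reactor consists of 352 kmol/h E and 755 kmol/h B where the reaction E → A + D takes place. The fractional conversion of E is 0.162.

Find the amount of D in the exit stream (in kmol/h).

57 kmol/h

E reacted = 0.162 × 352 = 57.02 kmol/h; ν_E = −1, so ξ = 57.02/1 = 57.02 kmol/h.
Outlet amounts (n = n₀ + ν ξ):
  E: 352 − 1(57.02) = 295
  A: 0 + 1(57.02) = 57.02
  D: 0 + 1(57.02) = 57.02
  B: 755 (inert)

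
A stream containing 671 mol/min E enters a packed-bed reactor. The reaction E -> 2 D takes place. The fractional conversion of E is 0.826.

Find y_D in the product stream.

0.905

E reacted = 0.826 × 671 = 554.2 mol/min; ν_E = −1, so ξ = 554.2/1 = 554.2 mol/min.
Outlet amounts (n = n₀ + ν ξ):
  E: 671 − 1(554.2) = 116.8
  D: 0 + 2(554.2) = 1108
Total out = 1225 mol/min; y_D = 1108 / 1225 = 0.9047.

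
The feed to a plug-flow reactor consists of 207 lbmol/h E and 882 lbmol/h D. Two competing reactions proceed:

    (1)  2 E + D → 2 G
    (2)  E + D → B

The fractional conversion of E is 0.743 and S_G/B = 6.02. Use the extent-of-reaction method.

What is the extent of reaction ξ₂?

ξ₂ = 21.9 lbmol/h

Conversion of E: E consumed = 0.743 × 207 = 153.8 lbmol/h = 2ξ₁ + 1ξ₂.
Selectivity: 2ξ₁ / (1ξ₂) = 6.02 → ξ₁ = 3.01 ξ₂.
Substitute: (2·3.01 + 1) ξ₂ = 153.8 → ξ₂ = 21.91 lbmol/h, ξ₁ = 65.95 lbmol/h.
Outlet amounts (n = n₀ + Σ ν·ξ):
  E: 207 − 2(65.95) − 1(21.91) = 53.2
  D: 882 − 1(65.95) − 1(21.91) = 794.1
  G: 0 + 2(65.95) = 131.9
  B: 0 + 1(21.91) = 21.91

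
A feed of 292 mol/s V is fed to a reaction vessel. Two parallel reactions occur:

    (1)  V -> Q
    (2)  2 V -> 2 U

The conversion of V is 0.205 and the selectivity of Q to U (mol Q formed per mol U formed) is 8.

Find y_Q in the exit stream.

Conversion of V: V consumed = 0.205 × 292 = 59.86 mol/s = 1ξ₁ + 2ξ₂.
Selectivity: 1ξ₁ / (2ξ₂) = 8 → ξ₁ = 16 ξ₂.
Substitute: (1·16 + 2) ξ₂ = 59.86 → ξ₂ = 3.326 mol/s, ξ₁ = 53.21 mol/s.
Outlet amounts (n = n₀ + Σ ν·ξ):
  V: 292 − 1(53.21) − 2(3.326) = 232.1
  Q: 0 + 1(53.21) = 53.21
  U: 0 + 2(3.326) = 6.651
Total out = 292 mol/s; y_Q = 53.21 / 292 = 0.1822.

0.182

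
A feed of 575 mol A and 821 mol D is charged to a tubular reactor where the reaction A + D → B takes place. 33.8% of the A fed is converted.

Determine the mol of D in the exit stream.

A reacted = 0.338 × 575 = 194.4 mol; ν_A = −1, so ξ = 194.4/1 = 194.4 mol.
Outlet amounts (n = n₀ + ν ξ):
  A: 575 − 1(194.4) = 380.6
  D: 821 − 1(194.4) = 626.6
  B: 0 + 1(194.4) = 194.4

627 mol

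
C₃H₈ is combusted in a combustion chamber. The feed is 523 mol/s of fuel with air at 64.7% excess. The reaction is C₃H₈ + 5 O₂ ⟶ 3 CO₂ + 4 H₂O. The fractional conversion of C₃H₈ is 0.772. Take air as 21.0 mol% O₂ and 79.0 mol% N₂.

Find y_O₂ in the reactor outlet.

Stoichiometric O₂ = 5 × 523 = 2615 mol/s; O₂ fed = 2615 × 1.647 = 4307 mol/s.
N₂ fed = 4307 × 79/21 = 16200 mol/s.
Fuel reacted = 0.772 × 523 → ξ = 403.8 mol/s.
Outlet (n = n₀ + ν ξ):
  C₃H₈: 523 − 1(403.8) = 119.2
  O₂: 4307 − 5(403.8) = 2288
  N₂: 16200 (inert)
  CO₂: 0 + 3(403.8) = 1211
  H₂O: 0 + 4(403.8) = 1615
Total out = 21440 mol/s; y_O₂ = 2288 / 21440 = 0.1067.

0.107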